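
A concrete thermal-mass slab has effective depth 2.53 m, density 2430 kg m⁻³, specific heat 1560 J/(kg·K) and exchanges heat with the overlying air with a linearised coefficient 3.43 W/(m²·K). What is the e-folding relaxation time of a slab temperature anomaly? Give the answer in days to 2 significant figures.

32 days

Areal heat capacity C = ρ c_p D = 2430 × 1560 × 2.53 = 9.59×10^6 J/(m²·K).
Relaxation time τ = C / λ = 9.59×10^6 / 3.43 = 2.80×10^6 s.
In days: 2.80×10^6 s / (86400 s/day) = 32.4 days.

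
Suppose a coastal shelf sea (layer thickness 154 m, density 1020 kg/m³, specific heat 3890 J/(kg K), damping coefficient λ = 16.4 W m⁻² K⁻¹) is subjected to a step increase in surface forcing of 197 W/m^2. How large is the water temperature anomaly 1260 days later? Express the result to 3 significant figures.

Areal heat capacity C = ρ c_p D = 1020 × 3890 × 154 = 6.11×10^8 J/(m²·K).
τ = C / λ = 6.11×10^8 / 16.4 = 3.73×10^7 s.
Equilibrium anomaly ΔT_eq = F / λ = 197 / 16.4 = 12.0 K.
t = 1260 days = 1.09×10^8 s, so t/τ = 2.92.
ΔT(t) = ΔT_eq (1 − e^(−t/τ)) = 12.0 × (1 − e^−2.92) = 11.4 K.

11.4 K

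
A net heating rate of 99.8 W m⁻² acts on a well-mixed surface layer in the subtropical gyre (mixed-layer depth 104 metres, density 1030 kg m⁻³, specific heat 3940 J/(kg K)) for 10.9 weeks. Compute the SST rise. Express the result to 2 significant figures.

Areal heat capacity C = ρ c_p D = 1030 × 3940 × 104 = 4.22×10^8 J/(m^2 K).
Net heat input Q = F Δt = 99.8 × (10.9 weeks × 6.048×10^5 s/week) = 6.58×10^8 J/m².
ΔT = Q / C = 6.58×10^8 / 4.22×10^8 = 1.56 K.

1.6 K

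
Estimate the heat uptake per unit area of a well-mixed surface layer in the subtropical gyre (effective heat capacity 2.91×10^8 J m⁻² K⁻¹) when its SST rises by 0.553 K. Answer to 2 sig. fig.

Areal heat capacity C = 2.91×10^8 J m⁻² K⁻¹ (given).
ΔQ = C ΔT = 2.91×10^8 × 0.553 = 1.61×10^8 J/m².

1.6×10^8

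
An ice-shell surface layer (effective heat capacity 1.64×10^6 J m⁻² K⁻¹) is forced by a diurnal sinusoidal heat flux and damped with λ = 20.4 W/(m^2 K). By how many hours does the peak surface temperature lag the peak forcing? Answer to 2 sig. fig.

5.4 hours

Areal heat capacity C = 1.64×10^6 J m⁻² K⁻¹ (given).
ω = 2π / 86400 s = 7.27×10^-5 s⁻¹.
Phase lag φ = arctan(Cω/λ) = arctan(119/20.4) = 1.40 rad.
Time lag = φ / ω = 1.40 / 7.27×10^-5 = 19300 s = 5.35 hours.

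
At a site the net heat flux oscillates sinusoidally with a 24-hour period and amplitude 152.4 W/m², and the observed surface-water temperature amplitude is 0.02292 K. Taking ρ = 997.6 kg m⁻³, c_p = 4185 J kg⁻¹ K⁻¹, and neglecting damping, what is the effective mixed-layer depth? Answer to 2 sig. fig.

ω = 2π / 86400 s = 7.27×10^-5 s⁻¹.
Required C = F₀ / (A ω) = 152.4 / (0.02292 × 7.27×10^-5) = 9.14×10^7 J/(m²·K).
D = C / (ρ c_p) = 9.14×10^7 / (997.6 × 4185) = 21.9 m.

22 m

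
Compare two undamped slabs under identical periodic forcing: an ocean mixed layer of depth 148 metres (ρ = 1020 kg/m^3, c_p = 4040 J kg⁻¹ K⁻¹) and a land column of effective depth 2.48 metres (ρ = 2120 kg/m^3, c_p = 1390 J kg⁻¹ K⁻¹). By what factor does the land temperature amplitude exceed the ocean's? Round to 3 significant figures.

83.5

C_ocean = 1020 × 4040 × 148 = 6.10×10^8 J/(m²·K).
C_land = 2120 × 1390 × 2.48 = 7.31×10^6 J/(m²·K).
Undamped amplitude ∝ 1/C, so A_land/A_ocean = C_ocean/C_land = 83.5.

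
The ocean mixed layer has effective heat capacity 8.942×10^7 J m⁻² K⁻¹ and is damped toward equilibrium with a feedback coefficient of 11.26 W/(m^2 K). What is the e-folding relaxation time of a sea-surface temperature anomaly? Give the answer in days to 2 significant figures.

92 days

Areal heat capacity C = 8.942×10^7 J m⁻² K⁻¹ (given).
Relaxation time τ = C / λ = 8.94×10^7 / 11.26 = 7.94×10^6 s.
In days: 7.94×10^6 s / (86400 s/day) = 91.9 days.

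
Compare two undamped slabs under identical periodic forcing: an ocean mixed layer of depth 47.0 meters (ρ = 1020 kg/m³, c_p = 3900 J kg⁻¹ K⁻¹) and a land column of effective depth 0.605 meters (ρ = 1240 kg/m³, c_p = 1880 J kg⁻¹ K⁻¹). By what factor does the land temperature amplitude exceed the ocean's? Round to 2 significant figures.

130

C_ocean = 1020 × 3900 × 47.0 = 1.87×10^8 J/(m²·K).
C_land = 1240 × 1880 × 0.605 = 1.41×10^6 J/(m²·K).
Undamped amplitude ∝ 1/C, so A_land/A_ocean = C_ocean/C_land = 133.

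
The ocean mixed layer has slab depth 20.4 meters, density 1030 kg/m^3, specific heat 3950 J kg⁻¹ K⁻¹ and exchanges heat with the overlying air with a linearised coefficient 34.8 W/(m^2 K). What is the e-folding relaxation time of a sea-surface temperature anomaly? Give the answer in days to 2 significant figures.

Areal heat capacity C = ρ c_p D = 1030 × 3950 × 20.4 = 8.30×10^7 J m⁻² K⁻¹.
Relaxation time τ = C / λ = 8.30×10^7 / 34.8 = 2.38×10^6 s.
In days: 2.38×10^6 s / (86400 s/day) = 27.6 days.

28 days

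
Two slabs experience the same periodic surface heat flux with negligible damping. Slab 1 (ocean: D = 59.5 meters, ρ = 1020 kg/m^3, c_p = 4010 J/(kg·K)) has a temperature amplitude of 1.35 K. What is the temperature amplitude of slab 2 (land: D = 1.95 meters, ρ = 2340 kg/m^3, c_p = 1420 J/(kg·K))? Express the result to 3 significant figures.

C_ocean = 2.43×10^8 J/(m²·K); C_land = 6.48×10^6 J/(m²·K).
A ∝ 1/C ⇒ A_land = A_ocean × C_ocean/C_land = 1.35 × 37.6 = 50.7 K.

50.7 K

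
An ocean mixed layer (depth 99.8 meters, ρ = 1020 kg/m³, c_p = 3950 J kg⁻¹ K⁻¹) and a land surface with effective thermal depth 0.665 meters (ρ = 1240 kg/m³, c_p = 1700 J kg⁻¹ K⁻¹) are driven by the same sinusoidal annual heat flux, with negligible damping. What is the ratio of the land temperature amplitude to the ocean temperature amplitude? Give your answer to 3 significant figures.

C_ocean = 1020 × 3950 × 99.8 = 4.02×10^8 J/(m²·K).
C_land = 1240 × 1700 × 0.665 = 1.40×10^6 J/(m²·K).
Undamped amplitude ∝ 1/C, so A_land/A_ocean = C_ocean/C_land = 287.

287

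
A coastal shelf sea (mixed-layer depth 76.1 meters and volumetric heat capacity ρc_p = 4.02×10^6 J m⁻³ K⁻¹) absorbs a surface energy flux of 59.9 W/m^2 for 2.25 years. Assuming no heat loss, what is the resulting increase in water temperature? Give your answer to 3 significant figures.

13.9 K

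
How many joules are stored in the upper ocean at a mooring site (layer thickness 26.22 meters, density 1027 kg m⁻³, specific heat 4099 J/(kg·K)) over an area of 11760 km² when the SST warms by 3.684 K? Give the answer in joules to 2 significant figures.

Areal heat capacity C = ρ c_p D = 1027 × 4099 × 26.22 = 1.10×10^8 J/(m^2 K).
Heat per unit area: q = C ΔT = 1.10×10^8 × 3.684 = 4.07×10^8 J/m².
Total heat: Q = q × A = 4.07×10^8 × (11760 × 10⁶ m²) = 4.78×10^18 J.

4.8×10^18 J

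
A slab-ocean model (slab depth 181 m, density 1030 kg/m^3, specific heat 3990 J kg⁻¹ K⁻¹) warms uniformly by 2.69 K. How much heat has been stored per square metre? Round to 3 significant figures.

Areal heat capacity C = ρ c_p D = 1030 × 3990 × 181 = 7.44×10^8 J/(m²·K).
ΔQ = C ΔT = 7.44×10^8 × 2.69 = 2.00×10^9 J/m².

2.00×10^9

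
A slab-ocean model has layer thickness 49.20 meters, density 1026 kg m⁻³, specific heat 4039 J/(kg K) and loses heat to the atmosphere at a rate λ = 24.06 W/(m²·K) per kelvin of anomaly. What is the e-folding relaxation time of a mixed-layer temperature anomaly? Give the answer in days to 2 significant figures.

98 days

Areal heat capacity C = ρ c_p D = 1026 × 4039 × 49.20 = 2.04×10^8 J m⁻² K⁻¹.
Relaxation time τ = C / λ = 2.04×10^8 / 24.06 = 8.47×10^6 s.
In days: 8.47×10^6 s / (86400 s/day) = 98.1 days.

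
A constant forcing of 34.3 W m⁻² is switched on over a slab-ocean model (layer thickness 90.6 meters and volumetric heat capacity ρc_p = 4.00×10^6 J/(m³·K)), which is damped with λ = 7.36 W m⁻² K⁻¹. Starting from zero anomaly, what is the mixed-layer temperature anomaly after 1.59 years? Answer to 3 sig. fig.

2.98 K

Areal heat capacity C = ρc_p × D = 4.00×10^6 × 90.6 = 3.62×10^8 J/(m^2 K).
τ = C / λ = 3.62×10^8 / 7.36 = 4.92×10^7 s.
Equilibrium anomaly ΔT_eq = F / λ = 34.3 / 7.36 = 4.66 K.
t = 1.59 years = 5.02×10^7 s, so t/τ = 1.02.
ΔT(t) = ΔT_eq (1 − e^(−t/τ)) = 4.66 × (1 − e^−1.02) = 2.98 K.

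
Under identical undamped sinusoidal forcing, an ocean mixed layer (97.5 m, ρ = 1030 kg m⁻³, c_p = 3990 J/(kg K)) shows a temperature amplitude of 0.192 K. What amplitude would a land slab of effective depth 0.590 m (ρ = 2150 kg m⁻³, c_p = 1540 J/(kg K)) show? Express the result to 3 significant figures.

39.4 K

C_ocean = 4.01×10^8 J/(m²·K); C_land = 1.95×10^6 J/(m²·K).
A ∝ 1/C ⇒ A_land = A_ocean × C_ocean/C_land = 0.192 × 205 = 39.4 K.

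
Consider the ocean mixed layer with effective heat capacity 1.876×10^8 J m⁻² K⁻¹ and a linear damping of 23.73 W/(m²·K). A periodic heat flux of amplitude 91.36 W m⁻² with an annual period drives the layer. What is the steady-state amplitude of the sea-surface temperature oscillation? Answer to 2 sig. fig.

2.1 K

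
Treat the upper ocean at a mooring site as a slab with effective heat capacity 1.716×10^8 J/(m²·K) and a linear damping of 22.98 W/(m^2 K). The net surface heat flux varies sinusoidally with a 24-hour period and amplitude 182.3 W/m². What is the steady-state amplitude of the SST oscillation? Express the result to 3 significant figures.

0.0146 K

Areal heat capacity C = 1.716×10^8 J/(m²·K) (given).
Angular frequency ω = 2π / T = 2π / 86400 s = 7.27×10^-5 s⁻¹.
√((Cω)² + λ²) = √((12500)² + 22.98²) = 12500 W/(m²·K).
Amplitude A = F₀ / √((Cω)²+λ²) = 182.3 / 12500 = 0.0146 K.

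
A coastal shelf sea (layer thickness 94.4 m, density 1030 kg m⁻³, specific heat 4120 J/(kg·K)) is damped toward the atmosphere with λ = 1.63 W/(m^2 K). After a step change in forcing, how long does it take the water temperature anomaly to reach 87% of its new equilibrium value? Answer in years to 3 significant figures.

Areal heat capacity C = ρ c_p D = 1030 × 4120 × 94.4 = 4.01×10^8 J/(m^2 K).
τ = C / λ = 4.01×10^8 / 1.63 = 2.46×10^8 s.
Fraction reached: 1 − e^(−t/τ) = 0.87 ⇒ t = −τ ln(1 − 0.87) = τ × 2.04.
t = 5.01×10^8 s = 15.9 years.

15.9 years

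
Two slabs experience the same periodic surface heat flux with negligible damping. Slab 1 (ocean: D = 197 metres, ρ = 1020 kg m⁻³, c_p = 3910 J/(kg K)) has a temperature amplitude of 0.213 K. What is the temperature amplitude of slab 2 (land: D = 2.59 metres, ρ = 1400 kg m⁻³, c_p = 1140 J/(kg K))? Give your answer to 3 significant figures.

40.5 K

C_ocean = 7.86×10^8 J/(m²·K); C_land = 4.13×10^6 J/(m²·K).
A ∝ 1/C ⇒ A_land = A_ocean × C_ocean/C_land = 0.213 × 190 = 40.5 K.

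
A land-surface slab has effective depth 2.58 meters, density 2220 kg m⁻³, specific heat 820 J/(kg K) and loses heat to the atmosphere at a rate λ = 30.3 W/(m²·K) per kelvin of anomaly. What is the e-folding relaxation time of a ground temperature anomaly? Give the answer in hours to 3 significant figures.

43.1 hours

Areal heat capacity C = ρ c_p D = 2220 × 820 × 2.58 = 4.70×10^6 J/(m²·K).
Relaxation time τ = C / λ = 4.70×10^6 / 30.3 = 1.55×10^5 s.
In hours: 1.55×10^5 s / (3600 s/hour) = 43.1 hours.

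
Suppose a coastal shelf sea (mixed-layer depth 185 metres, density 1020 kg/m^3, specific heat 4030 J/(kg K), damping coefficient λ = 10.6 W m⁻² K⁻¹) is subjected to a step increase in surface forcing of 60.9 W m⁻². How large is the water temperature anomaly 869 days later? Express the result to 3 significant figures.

3.73 K

Areal heat capacity C = ρ c_p D = 1020 × 4030 × 185 = 7.60×10^8 J/(m^2 K).
τ = C / λ = 7.60×10^8 / 10.6 = 7.17×10^7 s.
Equilibrium anomaly ΔT_eq = F / λ = 60.9 / 10.6 = 5.75 K.
t = 869 days = 7.51×10^7 s, so t/τ = 1.05.
ΔT(t) = ΔT_eq (1 − e^(−t/τ)) = 5.75 × (1 − e^−1.05) = 3.73 K.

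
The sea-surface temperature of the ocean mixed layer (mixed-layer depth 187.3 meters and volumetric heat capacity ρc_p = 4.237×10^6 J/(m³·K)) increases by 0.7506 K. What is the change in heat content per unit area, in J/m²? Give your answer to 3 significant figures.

Areal heat capacity C = ρc_p × D = 4.237×10^6 × 187.3 = 7.94×10^8 J/(m^2 K).
ΔQ = C ΔT = 7.94×10^8 × 0.7506 = 5.96×10^8 J/m².

5.96×10^8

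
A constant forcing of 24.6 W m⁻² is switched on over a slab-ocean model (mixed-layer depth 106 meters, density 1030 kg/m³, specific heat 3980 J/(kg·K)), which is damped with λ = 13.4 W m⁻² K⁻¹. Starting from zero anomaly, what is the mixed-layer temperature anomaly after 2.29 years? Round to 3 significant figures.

1.64 K

Areal heat capacity C = ρ c_p D = 1030 × 3980 × 106 = 4.35×10^8 J/(m²·K).
τ = C / λ = 4.35×10^8 / 13.4 = 3.24×10^7 s.
Equilibrium anomaly ΔT_eq = F / λ = 24.6 / 13.4 = 1.84 K.
t = 2.29 years = 7.23×10^7 s, so t/τ = 2.23.
ΔT(t) = ΔT_eq (1 − e^(−t/τ)) = 1.84 × (1 − e^−2.23) = 1.64 K.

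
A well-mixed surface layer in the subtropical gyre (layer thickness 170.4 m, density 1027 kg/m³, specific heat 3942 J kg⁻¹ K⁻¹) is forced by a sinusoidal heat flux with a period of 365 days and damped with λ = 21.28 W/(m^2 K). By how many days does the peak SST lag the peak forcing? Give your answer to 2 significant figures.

82 days

Areal heat capacity C = ρ c_p D = 1027 × 3942 × 170.4 = 6.90×10^8 J/(m^2 K).
ω = 2π / 3.15×10^7 s = 1.99×10^-7 s⁻¹.
Phase lag φ = arctan(Cω/λ) = arctan(137/21.28) = 1.42 rad.
Time lag = φ / ω = 1.42 / 1.99×10^-7 = 7.11×10^6 s = 82.3 days.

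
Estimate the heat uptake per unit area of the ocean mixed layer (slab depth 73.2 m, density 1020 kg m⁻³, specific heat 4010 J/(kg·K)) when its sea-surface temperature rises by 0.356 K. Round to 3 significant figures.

1.07×10^8

Areal heat capacity C = ρ c_p D = 1020 × 4010 × 73.2 = 2.99×10^8 J m⁻² K⁻¹.
ΔQ = C ΔT = 2.99×10^8 × 0.356 = 1.07×10^8 J/m².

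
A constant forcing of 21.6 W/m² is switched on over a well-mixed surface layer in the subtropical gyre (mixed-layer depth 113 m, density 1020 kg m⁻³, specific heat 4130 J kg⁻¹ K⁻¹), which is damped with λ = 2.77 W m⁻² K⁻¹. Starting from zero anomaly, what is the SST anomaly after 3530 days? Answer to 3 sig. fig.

6.48 K

Areal heat capacity C = ρ c_p D = 1020 × 4130 × 113 = 4.76×10^8 J/(m^2 K).
τ = C / λ = 4.76×10^8 / 2.77 = 1.72×10^8 s.
Equilibrium anomaly ΔT_eq = F / λ = 21.6 / 2.77 = 7.80 K.
t = 3530 days = 3.05×10^8 s, so t/τ = 1.77.
ΔT(t) = ΔT_eq (1 − e^(−t/τ)) = 7.80 × (1 − e^−1.77) = 6.48 K.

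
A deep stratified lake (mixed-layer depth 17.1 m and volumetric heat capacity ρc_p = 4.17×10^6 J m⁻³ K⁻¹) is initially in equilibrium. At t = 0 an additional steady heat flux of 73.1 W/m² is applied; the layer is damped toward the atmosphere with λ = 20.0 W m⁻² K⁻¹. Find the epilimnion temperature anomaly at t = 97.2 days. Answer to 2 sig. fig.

3.3 K

Areal heat capacity C = ρc_p × D = 4.17×10^6 × 17.1 = 7.13×10^7 J/(m^2 K).
τ = C / λ = 7.13×10^7 / 20.0 = 3.57×10^6 s.
Equilibrium anomaly ΔT_eq = F / λ = 73.1 / 20.0 = 3.66 K.
t = 97.2 days = 8.40×10^6 s, so t/τ = 2.36.
ΔT(t) = ΔT_eq (1 − e^(−t/τ)) = 3.66 × (1 − e^−2.36) = 3.31 K.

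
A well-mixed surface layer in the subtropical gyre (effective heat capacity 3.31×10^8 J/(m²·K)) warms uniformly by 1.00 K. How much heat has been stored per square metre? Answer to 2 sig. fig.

3.3×10^8

Areal heat capacity C = 3.31×10^8 J/(m²·K) (given).
ΔQ = C ΔT = 3.31×10^8 × 1.00 = 3.31×10^8 J/m².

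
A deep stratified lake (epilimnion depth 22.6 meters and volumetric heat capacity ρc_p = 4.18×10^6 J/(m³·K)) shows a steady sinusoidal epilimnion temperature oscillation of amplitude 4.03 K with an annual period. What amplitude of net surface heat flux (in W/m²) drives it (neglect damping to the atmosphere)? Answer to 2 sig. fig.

Areal heat capacity C = ρc_p × D = 4.18×10^6 × 22.6 = 9.45×10^7 J m⁻² K⁻¹.
ω = 2π / 3.15×10^7 s = 1.99×10^-7 s⁻¹.
Cω = 9.45×10^7 × 1.99×10^-7 = 18.8 W/(m²·K).
F₀ = A × Cω = 4.03 × 18.8 = 75.9 W/m².

76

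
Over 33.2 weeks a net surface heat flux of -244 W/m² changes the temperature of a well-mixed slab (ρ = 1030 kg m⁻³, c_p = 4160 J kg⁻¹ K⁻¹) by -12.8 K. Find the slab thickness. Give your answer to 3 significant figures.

89.3 m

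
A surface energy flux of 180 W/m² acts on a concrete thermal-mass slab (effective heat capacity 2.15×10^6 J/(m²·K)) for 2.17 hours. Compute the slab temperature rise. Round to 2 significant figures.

Areal heat capacity C = 2.15×10^6 J/(m²·K) (given).
Net heat input Q = F Δt = 180 × (2.17 hours × 3600 s/hour) = 1.41×10^6 J/m².
ΔT = Q / C = 1.41×10^6 / 2.15×10^6 = 0.654 K.

0.65 K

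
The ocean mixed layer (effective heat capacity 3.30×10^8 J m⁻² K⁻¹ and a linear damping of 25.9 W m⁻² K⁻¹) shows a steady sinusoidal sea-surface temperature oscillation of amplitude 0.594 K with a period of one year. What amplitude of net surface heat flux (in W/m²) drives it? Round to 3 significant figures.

42.0

Areal heat capacity C = 3.30×10^8 J m⁻² K⁻¹ (given).
ω = 2π / 3.15×10^7 s = 1.99×10^-7 s⁻¹.
√((Cω)² + λ²) = √((65.7)² + 25.9²) = 70.7 W/(m²·K).
F₀ = A × √((Cω)²+λ²) = 0.594 × 70.7 = 42.0 W/m².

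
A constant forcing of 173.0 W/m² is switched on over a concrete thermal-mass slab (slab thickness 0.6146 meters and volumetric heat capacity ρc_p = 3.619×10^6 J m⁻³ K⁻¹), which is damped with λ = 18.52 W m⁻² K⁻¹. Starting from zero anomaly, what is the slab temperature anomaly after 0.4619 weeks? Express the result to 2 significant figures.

Areal heat capacity C = ρc_p × D = 3.619×10^6 × 0.6146 = 2.22×10^6 J m⁻² K⁻¹.
τ = C / λ = 2.22×10^6 / 18.52 = 1.20×10^5 s.
Equilibrium anomaly ΔT_eq = F / λ = 173.0 / 18.52 = 9.34 K.
t = 0.4619 weeks = 2.79×10^5 s, so t/τ = 2.33.
ΔT(t) = ΔT_eq (1 − e^(−t/τ)) = 9.34 × (1 − e^−2.33) = 8.43 K.

8.4 K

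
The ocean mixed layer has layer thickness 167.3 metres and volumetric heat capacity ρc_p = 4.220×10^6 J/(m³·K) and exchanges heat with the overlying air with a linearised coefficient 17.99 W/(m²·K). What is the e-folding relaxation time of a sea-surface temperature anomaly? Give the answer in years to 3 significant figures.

Areal heat capacity C = ρc_p × D = 4.220×10^6 × 167.3 = 7.06×10^8 J/(m^2 K).
Relaxation time τ = C / λ = 7.06×10^8 / 17.99 = 3.92×10^7 s.
In years: 3.92×10^7 s / (3.156×10^7 s/year) = 1.24 years.

1.24 years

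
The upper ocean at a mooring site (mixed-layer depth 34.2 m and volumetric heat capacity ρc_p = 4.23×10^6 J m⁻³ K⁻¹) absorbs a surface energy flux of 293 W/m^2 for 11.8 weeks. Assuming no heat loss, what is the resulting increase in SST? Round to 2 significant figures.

14 K

Areal heat capacity C = ρc_p × D = 4.23×10^6 × 34.2 = 1.45×10^8 J m⁻² K⁻¹.
Net heat input Q = F Δt = 293 × (11.8 weeks × 6.048×10^5 s/week) = 2.09×10^9 J/m².
ΔT = Q / C = 2.09×10^9 / 1.45×10^8 = 14.5 K.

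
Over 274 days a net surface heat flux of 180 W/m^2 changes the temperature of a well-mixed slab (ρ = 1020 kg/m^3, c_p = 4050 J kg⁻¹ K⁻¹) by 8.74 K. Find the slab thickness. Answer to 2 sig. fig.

Heat input Q = F Δt = 180 × 2.37×10^7 s = 4.26×10^9 J/m².
Required areal heat capacity C = Q / ΔT = 4.88×10^8 J/(m²·K).
Depth D = C / (ρ c_p) = 4.88×10^8 / (1020 × 4050) = 118 m.

120 m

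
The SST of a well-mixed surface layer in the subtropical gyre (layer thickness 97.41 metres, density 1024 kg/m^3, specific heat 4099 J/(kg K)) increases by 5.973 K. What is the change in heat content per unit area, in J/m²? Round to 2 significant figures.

Areal heat capacity C = ρ c_p D = 1024 × 4099 × 97.41 = 4.09×10^8 J m⁻² K⁻¹.
ΔQ = C ΔT = 4.09×10^8 × 5.973 = 2.44×10^9 J/m².

2.4×10^9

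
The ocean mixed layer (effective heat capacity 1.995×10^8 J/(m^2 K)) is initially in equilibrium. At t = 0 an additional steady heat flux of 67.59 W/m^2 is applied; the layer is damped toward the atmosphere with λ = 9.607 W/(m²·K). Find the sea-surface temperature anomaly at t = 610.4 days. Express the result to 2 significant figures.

6.5 K

Areal heat capacity C = 1.995×10^8 J/(m^2 K) (given).
τ = C / λ = 1.99×10^8 / 9.607 = 2.08×10^7 s.
Equilibrium anomaly ΔT_eq = F / λ = 67.59 / 9.607 = 7.04 K.
t = 610.4 days = 5.27×10^7 s, so t/τ = 2.54.
ΔT(t) = ΔT_eq (1 − e^(−t/τ)) = 7.04 × (1 − e^−2.54) = 6.48 K.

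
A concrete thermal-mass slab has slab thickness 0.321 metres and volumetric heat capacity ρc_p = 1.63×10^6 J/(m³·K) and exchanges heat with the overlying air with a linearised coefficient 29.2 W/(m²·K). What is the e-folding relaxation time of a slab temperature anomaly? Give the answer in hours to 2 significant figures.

Areal heat capacity C = ρc_p × D = 1.63×10^6 × 0.321 = 5.23×10^5 J/(m²·K).
Relaxation time τ = C / λ = 5.23×10^5 / 29.2 = 17900 s.
In hours: 17900 s / (3600 s/hour) = 4.98 hours.

5.0 hours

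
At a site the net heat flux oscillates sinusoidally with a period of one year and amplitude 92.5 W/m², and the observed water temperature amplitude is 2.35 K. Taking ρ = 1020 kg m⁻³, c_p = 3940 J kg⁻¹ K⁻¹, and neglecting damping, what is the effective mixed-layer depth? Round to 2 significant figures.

49 m

ω = 2π / 3.15×10^7 s = 1.99×10^-7 s⁻¹.
Required C = F₀ / (A ω) = 92.5 / (2.35 × 1.99×10^-7) = 1.98×10^8 J/(m²·K).
D = C / (ρ c_p) = 1.98×10^8 / (1020 × 3940) = 49.2 m.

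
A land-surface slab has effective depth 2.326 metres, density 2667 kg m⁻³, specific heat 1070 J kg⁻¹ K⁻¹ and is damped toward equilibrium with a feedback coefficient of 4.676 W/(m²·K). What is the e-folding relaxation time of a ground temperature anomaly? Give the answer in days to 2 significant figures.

Areal heat capacity C = ρ c_p D = 2667 × 1070 × 2.326 = 6.64×10^6 J/(m²·K).
Relaxation time τ = C / λ = 6.64×10^6 / 4.676 = 1.42×10^6 s.
In days: 1.42×10^6 s / (86400 s/day) = 16.4 days.

16 days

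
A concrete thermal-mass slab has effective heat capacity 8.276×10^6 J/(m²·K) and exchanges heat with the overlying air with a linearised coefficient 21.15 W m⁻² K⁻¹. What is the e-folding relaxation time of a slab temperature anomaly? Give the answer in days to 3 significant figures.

Areal heat capacity C = 8.276×10^6 J/(m²·K) (given).
Relaxation time τ = C / λ = 8.28×10^6 / 21.15 = 3.91×10^5 s.
In days: 3.91×10^5 s / (86400 s/day) = 4.53 days.

4.53 days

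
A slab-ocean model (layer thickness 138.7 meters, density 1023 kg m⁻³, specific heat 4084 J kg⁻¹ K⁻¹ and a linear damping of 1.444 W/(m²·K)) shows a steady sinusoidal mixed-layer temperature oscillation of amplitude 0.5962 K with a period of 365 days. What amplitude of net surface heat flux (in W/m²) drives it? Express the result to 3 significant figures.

Areal heat capacity C = ρ c_p D = 1023 × 4084 × 138.7 = 5.79×10^8 J/(m²·K).
ω = 2π / 3.15×10^7 s = 1.99×10^-7 s⁻¹.
√((Cω)² + λ²) = √((115)² + 1.444²) = 115 W/(m²·K).
F₀ = A × √((Cω)²+λ²) = 0.5962 × 115 = 68.8 W/m².

68.8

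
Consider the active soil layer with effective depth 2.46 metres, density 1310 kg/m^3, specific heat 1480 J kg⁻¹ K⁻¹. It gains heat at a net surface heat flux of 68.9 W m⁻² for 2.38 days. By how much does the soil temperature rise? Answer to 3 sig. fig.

2.97 K

Areal heat capacity C = ρ c_p D = 1310 × 1480 × 2.46 = 4.77×10^6 J/(m²·K).
Net heat input Q = F Δt = 68.9 × (2.38 days × 86400 s/day) = 1.42×10^7 J/m².
ΔT = Q / C = 1.42×10^7 / 4.77×10^6 = 2.97 K.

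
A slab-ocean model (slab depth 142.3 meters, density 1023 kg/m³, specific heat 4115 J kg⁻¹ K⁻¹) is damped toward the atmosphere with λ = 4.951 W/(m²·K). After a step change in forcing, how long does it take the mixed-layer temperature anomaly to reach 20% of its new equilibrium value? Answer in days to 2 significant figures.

Areal heat capacity C = ρ c_p D = 1023 × 4115 × 142.3 = 5.99×10^8 J/(m^2 K).
τ = C / λ = 5.99×10^8 / 4.951 = 1.21×10^8 s.
Fraction reached: 1 − e^(−t/τ) = 0.20 ⇒ t = −τ ln(1 − 0.20) = τ × 0.223.
t = 2.70×10^7 s = 312 days.

310 days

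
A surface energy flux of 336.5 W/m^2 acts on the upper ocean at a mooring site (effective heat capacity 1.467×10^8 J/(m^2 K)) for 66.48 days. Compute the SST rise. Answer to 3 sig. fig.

Areal heat capacity C = 1.467×10^8 J/(m^2 K) (given).
Net heat input Q = F Δt = 336.5 × (66.48 days × 86400 s/day) = 1.93×10^9 J/m².
ΔT = Q / C = 1.93×10^9 / 1.47×10^8 = 13.2 K.

13.2 K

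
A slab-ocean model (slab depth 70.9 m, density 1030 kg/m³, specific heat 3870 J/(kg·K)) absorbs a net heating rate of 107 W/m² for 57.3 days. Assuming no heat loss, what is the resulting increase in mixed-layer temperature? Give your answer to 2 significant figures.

1.9 K

Areal heat capacity C = ρ c_p D = 1030 × 3870 × 70.9 = 2.83×10^8 J m⁻² K⁻¹.
Net heat input Q = F Δt = 107 × (57.3 days × 86400 s/day) = 5.30×10^8 J/m².
ΔT = Q / C = 5.30×10^8 / 2.83×10^8 = 1.87 K.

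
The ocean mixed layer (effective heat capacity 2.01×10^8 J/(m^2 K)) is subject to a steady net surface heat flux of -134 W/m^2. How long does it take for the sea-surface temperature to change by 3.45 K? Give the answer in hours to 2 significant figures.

Areal heat capacity C = 2.01×10^8 J/(m^2 K) (given).
Time required: Δt = C ΔT / F = 2.01×10^8 × -3.45 / -134 = 5.18×10^6 s.
In hours: 5.18×10^6 s / (3600 s/hour) = 1440 hours.

1400 hours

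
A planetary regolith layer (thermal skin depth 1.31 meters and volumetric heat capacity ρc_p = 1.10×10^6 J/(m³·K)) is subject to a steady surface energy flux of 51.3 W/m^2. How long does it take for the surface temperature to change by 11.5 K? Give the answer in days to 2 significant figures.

3.7 days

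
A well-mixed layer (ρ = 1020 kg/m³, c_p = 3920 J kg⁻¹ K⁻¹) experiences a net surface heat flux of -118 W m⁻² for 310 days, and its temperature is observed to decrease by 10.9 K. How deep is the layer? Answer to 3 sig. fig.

72.5 m

Heat input Q = F Δt = -118 × 2.68×10^7 s = -3.16×10^9 J/m².
Required areal heat capacity C = Q / ΔT = 2.90×10^8 J/(m²·K).
Depth D = C / (ρ c_p) = 2.90×10^8 / (1020 × 3920) = 72.5 m.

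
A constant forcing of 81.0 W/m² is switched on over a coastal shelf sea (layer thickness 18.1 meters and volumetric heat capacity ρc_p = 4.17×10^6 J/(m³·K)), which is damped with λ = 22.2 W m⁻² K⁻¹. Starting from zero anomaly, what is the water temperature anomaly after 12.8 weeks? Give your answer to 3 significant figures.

3.27 K

Areal heat capacity C = ρc_p × D = 4.17×10^6 × 18.1 = 7.55×10^7 J m⁻² K⁻¹.
τ = C / λ = 7.55×10^7 / 22.2 = 3.40×10^6 s.
Equilibrium anomaly ΔT_eq = F / λ = 81.0 / 22.2 = 3.65 K.
t = 12.8 weeks = 7.74×10^6 s, so t/τ = 2.28.
ΔT(t) = ΔT_eq (1 − e^(−t/τ)) = 3.65 × (1 − e^−2.28) = 3.27 K.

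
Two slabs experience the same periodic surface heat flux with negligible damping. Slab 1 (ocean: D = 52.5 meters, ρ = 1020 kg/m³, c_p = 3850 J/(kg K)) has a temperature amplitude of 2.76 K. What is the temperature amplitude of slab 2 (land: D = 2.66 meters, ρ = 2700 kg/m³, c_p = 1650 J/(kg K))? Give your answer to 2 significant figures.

C_ocean = 2.06×10^8 J/(m²·K); C_land = 1.19×10^7 J/(m²·K).
A ∝ 1/C ⇒ A_land = A_ocean × C_ocean/C_land = 2.76 × 17.4 = 48.0 K.

48 K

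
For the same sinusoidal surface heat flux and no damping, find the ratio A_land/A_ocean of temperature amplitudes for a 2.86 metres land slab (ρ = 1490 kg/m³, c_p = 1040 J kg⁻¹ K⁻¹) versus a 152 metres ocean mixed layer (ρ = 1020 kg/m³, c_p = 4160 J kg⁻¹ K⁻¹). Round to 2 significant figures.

150

C_ocean = 1020 × 4160 × 152 = 6.45×10^8 J/(m²·K).
C_land = 1490 × 1040 × 2.86 = 4.43×10^6 J/(m²·K).
Undamped amplitude ∝ 1/C, so A_land/A_ocean = C_ocean/C_land = 146.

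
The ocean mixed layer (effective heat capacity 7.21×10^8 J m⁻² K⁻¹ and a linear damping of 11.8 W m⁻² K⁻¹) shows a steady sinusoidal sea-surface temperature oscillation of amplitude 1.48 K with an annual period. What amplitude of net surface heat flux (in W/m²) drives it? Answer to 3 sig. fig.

213

Areal heat capacity C = 7.21×10^8 J m⁻² K⁻¹ (given).
ω = 2π / 3.15×10^7 s = 1.99×10^-7 s⁻¹.
√((Cω)² + λ²) = √((144)² + 11.8²) = 144 W/(m²·K).
F₀ = A × √((Cω)²+λ²) = 1.48 × 144 = 213 W/m².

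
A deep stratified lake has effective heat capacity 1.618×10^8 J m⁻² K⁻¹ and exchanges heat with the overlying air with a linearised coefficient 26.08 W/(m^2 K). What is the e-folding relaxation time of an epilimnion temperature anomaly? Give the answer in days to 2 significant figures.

72 days

Areal heat capacity C = 1.618×10^8 J m⁻² K⁻¹ (given).
Relaxation time τ = C / λ = 1.62×10^8 / 26.08 = 6.20×10^6 s.
In days: 6.20×10^6 s / (86400 s/day) = 71.8 days.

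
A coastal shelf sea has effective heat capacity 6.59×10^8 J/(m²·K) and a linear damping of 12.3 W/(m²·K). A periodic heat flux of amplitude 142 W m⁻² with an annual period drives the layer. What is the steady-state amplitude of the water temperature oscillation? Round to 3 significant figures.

1.08 K

Areal heat capacity C = 6.59×10^8 J/(m²·K) (given).
Angular frequency ω = 2π / T = 2π / 3.15×10^7 s = 1.99×10^-7 s⁻¹.
√((Cω)² + λ²) = √((131)² + 12.3²) = 132 W/(m²·K).
Amplitude A = F₀ / √((Cω)²+λ²) = 142 / 132 = 1.08 K.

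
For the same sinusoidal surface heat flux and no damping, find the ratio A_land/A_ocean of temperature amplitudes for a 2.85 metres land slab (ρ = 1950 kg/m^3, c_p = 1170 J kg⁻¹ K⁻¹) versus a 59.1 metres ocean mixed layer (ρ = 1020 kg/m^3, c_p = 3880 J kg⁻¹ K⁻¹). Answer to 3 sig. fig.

36.0

C_ocean = 1020 × 3880 × 59.1 = 2.34×10^8 J/(m²·K).
C_land = 1950 × 1170 × 2.85 = 6.50×10^6 J/(m²·K).
Undamped amplitude ∝ 1/C, so A_land/A_ocean = C_ocean/C_land = 36.0.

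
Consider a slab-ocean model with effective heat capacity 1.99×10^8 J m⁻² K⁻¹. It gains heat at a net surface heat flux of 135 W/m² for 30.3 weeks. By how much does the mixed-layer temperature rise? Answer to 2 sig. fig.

12 K

Areal heat capacity C = 1.99×10^8 J m⁻² K⁻¹ (given).
Net heat input Q = F Δt = 135 × (30.3 weeks × 6.048×10^5 s/week) = 2.47×10^9 J/m².
ΔT = Q / C = 2.47×10^9 / 1.99×10^8 = 12.4 K.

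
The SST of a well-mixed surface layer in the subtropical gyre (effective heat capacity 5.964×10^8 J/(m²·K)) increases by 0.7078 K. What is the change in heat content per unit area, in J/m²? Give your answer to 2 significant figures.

4.2×10^8

Areal heat capacity C = 5.964×10^8 J/(m²·K) (given).
ΔQ = C ΔT = 5.96×10^8 × 0.7078 = 4.22×10^8 J/m².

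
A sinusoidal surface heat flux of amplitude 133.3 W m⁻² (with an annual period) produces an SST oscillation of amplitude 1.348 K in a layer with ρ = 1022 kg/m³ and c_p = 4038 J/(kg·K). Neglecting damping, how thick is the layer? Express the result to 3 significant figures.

ω = 2π / 3.15×10^7 s = 1.99×10^-7 s⁻¹.
Required C = F₀ / (A ω) = 133.3 / (1.348 × 1.99×10^-7) = 4.96×10^8 J/(m²·K).
D = C / (ρ c_p) = 4.96×10^8 / (1022 × 4038) = 120 m.

120 m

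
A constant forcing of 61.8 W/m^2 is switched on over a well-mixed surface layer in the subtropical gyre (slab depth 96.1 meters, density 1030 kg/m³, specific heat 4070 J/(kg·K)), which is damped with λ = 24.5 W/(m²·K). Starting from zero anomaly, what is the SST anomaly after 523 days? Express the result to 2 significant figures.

2.4 K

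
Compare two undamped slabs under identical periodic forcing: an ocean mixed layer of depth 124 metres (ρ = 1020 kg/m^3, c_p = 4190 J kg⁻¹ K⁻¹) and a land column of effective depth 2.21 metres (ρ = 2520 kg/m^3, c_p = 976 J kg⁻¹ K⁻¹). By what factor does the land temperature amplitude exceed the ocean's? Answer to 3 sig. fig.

97.5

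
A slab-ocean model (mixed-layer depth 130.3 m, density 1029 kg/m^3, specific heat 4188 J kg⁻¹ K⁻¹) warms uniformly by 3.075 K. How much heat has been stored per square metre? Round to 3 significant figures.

1.73×10^9

Areal heat capacity C = ρ c_p D = 1029 × 4188 × 130.3 = 5.62×10^8 J/(m^2 K).
ΔQ = C ΔT = 5.62×10^8 × 3.075 = 1.73×10^9 J/m².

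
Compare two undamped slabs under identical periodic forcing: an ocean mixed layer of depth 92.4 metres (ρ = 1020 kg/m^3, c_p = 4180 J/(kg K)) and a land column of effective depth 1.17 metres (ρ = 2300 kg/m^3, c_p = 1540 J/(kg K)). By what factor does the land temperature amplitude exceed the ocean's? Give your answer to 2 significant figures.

95

C_ocean = 1020 × 4180 × 92.4 = 3.94×10^8 J/(m²·K).
C_land = 2300 × 1540 × 1.17 = 4.14×10^6 J/(m²·K).
Undamped amplitude ∝ 1/C, so A_land/A_ocean = C_ocean/C_land = 95.1.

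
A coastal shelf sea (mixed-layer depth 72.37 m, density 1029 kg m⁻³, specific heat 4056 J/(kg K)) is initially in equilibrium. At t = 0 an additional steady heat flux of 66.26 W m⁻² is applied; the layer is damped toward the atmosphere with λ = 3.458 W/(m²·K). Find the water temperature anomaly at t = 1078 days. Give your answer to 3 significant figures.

Areal heat capacity C = ρ c_p D = 1029 × 4056 × 72.37 = 3.02×10^8 J/(m²·K).
τ = C / λ = 3.02×10^8 / 3.458 = 8.73×10^7 s.
Equilibrium anomaly ΔT_eq = F / λ = 66.26 / 3.458 = 19.2 K.
t = 1078 days = 9.31×10^7 s, so t/τ = 1.07.
ΔT(t) = ΔT_eq (1 − e^(−t/τ)) = 19.2 × (1 − e^−1.07) = 12.6 K.

12.6 K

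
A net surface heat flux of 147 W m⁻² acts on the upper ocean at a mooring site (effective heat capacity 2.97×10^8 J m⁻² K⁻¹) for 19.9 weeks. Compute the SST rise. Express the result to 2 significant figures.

6.0 K

Areal heat capacity C = 2.97×10^8 J m⁻² K⁻¹ (given).
Net heat input Q = F Δt = 147 × (19.9 weeks × 6.048×10^5 s/week) = 1.77×10^9 J/m².
ΔT = Q / C = 1.77×10^9 / 2.97×10^8 = 5.96 K.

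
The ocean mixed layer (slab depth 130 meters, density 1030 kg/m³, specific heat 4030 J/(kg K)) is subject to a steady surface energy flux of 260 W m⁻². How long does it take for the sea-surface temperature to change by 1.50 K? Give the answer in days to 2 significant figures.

Areal heat capacity C = ρ c_p D = 1030 × 4030 × 130 = 5.40×10^8 J m⁻² K⁻¹.
Time required: Δt = C ΔT / F = 5.40×10^8 × 1.50 / 260 = 3.11×10^6 s.
In days: 3.11×10^6 s / (86400 s/day) = 36.0 days.

36 days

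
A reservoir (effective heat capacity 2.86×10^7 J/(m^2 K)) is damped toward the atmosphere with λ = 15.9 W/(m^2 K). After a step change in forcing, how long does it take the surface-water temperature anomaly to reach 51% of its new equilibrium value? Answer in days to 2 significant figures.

15 days

Areal heat capacity C = 2.86×10^7 J/(m^2 K) (given).
τ = C / λ = 2.86×10^7 / 15.9 = 1.80×10^6 s.
Fraction reached: 1 − e^(−t/τ) = 0.51 ⇒ t = −τ ln(1 − 0.51) = τ × 0.713.
t = 1.28×10^6 s = 14.9 days.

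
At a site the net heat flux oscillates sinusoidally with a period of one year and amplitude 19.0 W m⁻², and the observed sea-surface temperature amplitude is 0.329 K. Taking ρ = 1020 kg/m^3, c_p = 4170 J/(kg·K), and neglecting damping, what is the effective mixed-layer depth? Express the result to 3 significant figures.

68.1 m

ω = 2π / 3.15×10^7 s = 1.99×10^-7 s⁻¹.
Required C = F₀ / (A ω) = 19.0 / (0.329 × 1.99×10^-7) = 2.90×10^8 J/(m²·K).
D = C / (ρ c_p) = 2.90×10^8 / (1020 × 4170) = 68.1 m.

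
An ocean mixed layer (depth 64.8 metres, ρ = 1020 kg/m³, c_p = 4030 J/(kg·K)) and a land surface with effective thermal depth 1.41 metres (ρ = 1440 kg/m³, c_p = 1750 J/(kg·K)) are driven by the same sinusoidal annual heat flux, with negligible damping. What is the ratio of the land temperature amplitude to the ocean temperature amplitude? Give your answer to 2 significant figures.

75

C_ocean = 1020 × 4030 × 64.8 = 2.66×10^8 J/(m²·K).
C_land = 1440 × 1750 × 1.41 = 3.55×10^6 J/(m²·K).
Undamped amplitude ∝ 1/C, so A_land/A_ocean = C_ocean/C_land = 75.0.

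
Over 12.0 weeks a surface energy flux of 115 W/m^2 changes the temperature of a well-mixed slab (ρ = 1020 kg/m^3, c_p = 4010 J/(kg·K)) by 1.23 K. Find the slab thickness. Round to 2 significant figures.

170 m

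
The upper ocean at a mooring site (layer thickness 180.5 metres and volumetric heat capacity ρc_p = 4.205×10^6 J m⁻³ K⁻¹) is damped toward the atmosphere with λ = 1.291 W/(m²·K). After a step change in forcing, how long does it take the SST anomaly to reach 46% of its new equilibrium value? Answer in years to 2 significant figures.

Areal heat capacity C = ρc_p × D = 4.205×10^6 × 180.5 = 7.59×10^8 J/(m^2 K).
τ = C / λ = 7.59×10^8 / 1.291 = 5.88×10^8 s.
Fraction reached: 1 − e^(−t/τ) = 0.46 ⇒ t = −τ ln(1 − 0.46) = τ × 0.616.
t = 3.62×10^8 s = 11.5 years.

11 years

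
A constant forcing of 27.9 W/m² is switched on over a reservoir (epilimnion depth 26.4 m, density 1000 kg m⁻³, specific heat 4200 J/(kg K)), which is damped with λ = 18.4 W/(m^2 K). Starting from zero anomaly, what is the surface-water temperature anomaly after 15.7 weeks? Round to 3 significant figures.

1.20 K

Areal heat capacity C = ρ c_p D = 1000 × 4200 × 26.4 = 1.11×10^8 J/(m²·K).
τ = C / λ = 1.11×10^8 / 18.4 = 6.03×10^6 s.
Equilibrium anomaly ΔT_eq = F / λ = 27.9 / 18.4 = 1.52 K.
t = 15.7 weeks = 9.50×10^6 s, so t/τ = 1.58.
ΔT(t) = ΔT_eq (1 − e^(−t/τ)) = 1.52 × (1 − e^−1.58) = 1.20 K.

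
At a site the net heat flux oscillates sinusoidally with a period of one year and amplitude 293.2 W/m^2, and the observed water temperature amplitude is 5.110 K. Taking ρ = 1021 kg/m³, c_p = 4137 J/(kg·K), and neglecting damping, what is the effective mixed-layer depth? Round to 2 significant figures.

ω = 2π / 3.15×10^7 s = 1.99×10^-7 s⁻¹.
Required C = F₀ / (A ω) = 293.2 / (5.110 × 1.99×10^-7) = 2.88×10^8 J/(m²·K).
D = C / (ρ c_p) = 2.88×10^8 / (1021 × 4137) = 68.2 m.

68 m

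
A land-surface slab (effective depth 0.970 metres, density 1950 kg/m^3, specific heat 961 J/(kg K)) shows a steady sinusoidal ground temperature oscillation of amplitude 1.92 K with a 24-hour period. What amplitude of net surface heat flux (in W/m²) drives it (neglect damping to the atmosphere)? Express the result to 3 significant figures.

254

Areal heat capacity C = ρ c_p D = 1950 × 961 × 0.970 = 1.82×10^6 J/(m²·K).
ω = 2π / 86400 s = 7.27×10^-5 s⁻¹.
Cω = 1.82×10^6 × 7.27×10^-5 = 132 W/(m²·K).
F₀ = A × Cω = 1.92 × 132 = 254 W/m².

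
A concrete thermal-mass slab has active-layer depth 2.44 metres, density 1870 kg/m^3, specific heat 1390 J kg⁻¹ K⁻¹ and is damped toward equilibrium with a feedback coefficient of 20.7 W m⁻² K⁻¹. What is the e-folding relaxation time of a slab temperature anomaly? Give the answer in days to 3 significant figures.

3.55 days

Areal heat capacity C = ρ c_p D = 1870 × 1390 × 2.44 = 6.34×10^6 J m⁻² K⁻¹.
Relaxation time τ = C / λ = 6.34×10^6 / 20.7 = 3.06×10^5 s.
In days: 3.06×10^5 s / (86400 s/day) = 3.55 days.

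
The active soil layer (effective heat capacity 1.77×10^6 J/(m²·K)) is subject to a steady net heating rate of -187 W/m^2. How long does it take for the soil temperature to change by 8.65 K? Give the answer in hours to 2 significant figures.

23 hours

Areal heat capacity C = 1.77×10^6 J/(m²·K) (given).
Time required: Δt = C ΔT / F = 1.77×10^6 × -8.65 / -187 = 81900 s.
In hours: 81900 s / (3600 s/hour) = 22.7 hours.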